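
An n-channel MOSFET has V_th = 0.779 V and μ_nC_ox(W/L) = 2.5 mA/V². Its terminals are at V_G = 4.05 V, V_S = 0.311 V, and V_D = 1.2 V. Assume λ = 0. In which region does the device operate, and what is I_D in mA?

Triode; I_D = 5.59 mA

V_GS = V_G − V_S = 4.05 − 0.311 = 3.74 V; V_DS = V_D − V_S = 1.2 − 0.311 = 0.889 V.
V_ov = V_GS − V_th = 3.74 − 0.779 = 2.96 V.
Since V_DS = 0.889 V < V_ov = 2.96 V, the device is in the triode region.
I_D = k_n [V_ov · V_DS − ½ V_DS²] = 2.5 × [2.96 × 0.889 − 0.5 × 0.889²] = 5.59 mA.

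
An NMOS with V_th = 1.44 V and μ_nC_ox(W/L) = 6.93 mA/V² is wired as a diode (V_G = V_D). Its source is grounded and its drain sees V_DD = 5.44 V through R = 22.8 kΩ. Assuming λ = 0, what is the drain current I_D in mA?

I_D = 0.166 mA

With gate tied to drain, V_GS = V_DS ≥ V_GS − V_th, so the device is in saturation.
KCL at the drain: ½ k_n (V_GS − V_th)² = (V_DD − V_GS)/R.
Let x = V_GS − 1.44. Then 79 x² + x − 4 = 0, giving x = 0.219 V (positive root), so V_GS = 1.66 V.
I_D = (V_DD − V_GS)/R = (5.44 − 1.66) / 22.8 = 0.166 mA.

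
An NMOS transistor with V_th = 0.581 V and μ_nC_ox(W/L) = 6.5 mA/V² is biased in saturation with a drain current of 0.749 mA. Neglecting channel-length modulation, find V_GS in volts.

In saturation I_D = ½ k_n (V_GS − V_th)², so V_GS − V_th = √(2 I_D / k_n) = √(2 × 0.749 / 6.5) = 0.48 V.
V_GS = 0.581 + 0.48 = 1.06 V.

V_GS = 1.06 V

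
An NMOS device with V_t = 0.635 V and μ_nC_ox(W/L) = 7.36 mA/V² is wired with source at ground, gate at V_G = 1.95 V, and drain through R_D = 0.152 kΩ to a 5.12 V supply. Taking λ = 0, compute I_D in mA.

I_D = 6.36 mA

V_GS = V_G = 1.95 V, so V_ov = 1.95 − 0.635 = 1.31 V.
Assume saturation: I_D = ½ k_n V_ov² = 0.5 × 7.36 × 1.31² = 6.36 mA, giving V_DS = V_DD − I_D R_D = 5.12 − 6.36 × 0.152 = 4.15 V.
V_DS = 4.15 V ≥ V_ov = 1.31 V, confirming saturation.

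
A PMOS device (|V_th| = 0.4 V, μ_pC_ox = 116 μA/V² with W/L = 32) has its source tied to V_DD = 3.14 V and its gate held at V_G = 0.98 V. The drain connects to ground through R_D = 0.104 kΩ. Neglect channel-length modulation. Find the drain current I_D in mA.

V_SG = V_DD − V_G = 3.14 − 0.98 = 2.16 V, so V_ov = 2.16 − 0.4 = 1.76 V.
k_p = μ_pC_ox · (W/L) = 3.712 mA/V².
Assume saturation: I_D = ½ k_p V_ov² = 0.5 × 3.712 × 1.76² = 5.75 mA, giving V_SD = V_DD − I_D R_D = 3.14 − 5.75 × 0.104 = 2.54 V.
V_SD = 2.54 V ≥ V_ov = 1.76 V, confirming saturation.

I_D = 5.75 mA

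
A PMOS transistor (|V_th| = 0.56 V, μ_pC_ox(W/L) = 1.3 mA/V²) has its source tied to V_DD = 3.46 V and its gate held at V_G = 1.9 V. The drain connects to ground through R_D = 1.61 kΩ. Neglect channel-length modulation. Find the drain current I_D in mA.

I_D = 0.650 mA

V_SG = V_DD − V_G = 3.46 − 1.9 = 1.56 V, so V_ov = 1.56 − 0.56 = 1 V.
Assume saturation: I_D = ½ k_p V_ov² = 0.5 × 1.3 × 1² = 0.65 mA, giving V_SD = V_DD − I_D R_D = 3.46 − 0.65 × 1.61 = 2.41 V.
V_SD = 2.41 V ≥ V_ov = 1 V, confirming saturation.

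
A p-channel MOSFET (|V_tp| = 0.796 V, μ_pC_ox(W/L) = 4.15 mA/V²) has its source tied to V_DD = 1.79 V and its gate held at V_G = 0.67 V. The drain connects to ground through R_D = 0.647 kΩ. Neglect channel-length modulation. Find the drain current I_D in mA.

V_SG = V_DD − V_G = 1.79 − 0.67 = 1.12 V, so V_ov = 1.12 − 0.796 = 0.324 V.
Assume saturation: I_D = ½ k_p V_ov² = 0.5 × 4.15 × 0.324² = 0.218 mA, giving V_SD = V_DD − I_D R_D = 1.79 − 0.218 × 0.647 = 1.65 V.
V_SD = 1.65 V ≥ V_ov = 0.324 V, confirming saturation.

I_D = 0.218 mA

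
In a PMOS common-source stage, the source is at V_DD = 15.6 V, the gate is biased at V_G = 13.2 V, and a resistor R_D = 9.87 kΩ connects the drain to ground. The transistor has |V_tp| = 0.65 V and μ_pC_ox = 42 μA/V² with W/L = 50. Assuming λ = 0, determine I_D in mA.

I_D = 1.53 mA

V_SG = V_DD − V_G = 15.6 − 13.2 = 2.4 V, so V_ov = 2.4 − 0.65 = 1.75 V.
k_p = μ_pC_ox · (W/L) = 2.1 mA/V².
Assume saturation: I_D = ½ k_p V_ov² = 0.5 × 2.1 × 1.75² = 3.22 mA, giving V_SD = V_DD − I_D R_D = 15.6 − 3.22 × 9.87 = -16.1 V.
But -16.1 V < V_ov = 1.75 V, so the device is actually in triode.
In triode I_D = k_p[V_ov V_SD − ½ V_SD²] and I_D = (V_DD − V_SD)/R_D. Equating: 10.4 V_SD² − 37.27 V_SD + 15.6 = 0, giving V_SD = 0.484 V (the root below V_ov).
I_D = (15.6 − 0.484) / 9.87 = 1.53 mA.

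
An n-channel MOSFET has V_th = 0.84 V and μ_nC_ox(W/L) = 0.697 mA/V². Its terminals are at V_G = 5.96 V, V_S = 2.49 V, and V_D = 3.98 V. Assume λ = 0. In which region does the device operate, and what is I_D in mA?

V_GS = V_G − V_S = 5.96 − 2.49 = 3.47 V; V_DS = V_D − V_S = 3.98 − 2.49 = 1.49 V.
V_ov = V_GS − V_th = 3.47 − 0.84 = 2.63 V.
Since V_DS = 1.49 V < V_ov = 2.63 V, the device is in the triode region.
I_D = k_n [V_ov · V_DS − ½ V_DS²] = 0.697 × [2.63 × 1.49 − 0.5 × 1.49²] = 1.96 mA.

Triode; I_D = 1.96 mA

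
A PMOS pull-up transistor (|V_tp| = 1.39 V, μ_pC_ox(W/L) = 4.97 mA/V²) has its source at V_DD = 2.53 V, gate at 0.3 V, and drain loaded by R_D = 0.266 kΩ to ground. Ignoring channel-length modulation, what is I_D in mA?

I_D = 1.75 mA

V_SG = V_DD − V_G = 2.53 − 0.3 = 2.23 V, so V_ov = 2.23 − 1.39 = 0.84 V.
Assume saturation: I_D = ½ k_p V_ov² = 0.5 × 4.97 × 0.84² = 1.75 mA, giving V_SD = V_DD − I_D R_D = 2.53 − 1.75 × 0.266 = 2.06 V.
V_SD = 2.06 V ≥ V_ov = 0.84 V, confirming saturation.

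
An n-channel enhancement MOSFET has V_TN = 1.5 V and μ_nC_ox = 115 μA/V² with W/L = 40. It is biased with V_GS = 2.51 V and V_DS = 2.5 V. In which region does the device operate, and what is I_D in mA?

k_n = μ_nC_ox · (W/L) = 4.6 mA/V².
V_ov = V_GS − V_TN = 2.51 − 1.5 = 1.01 V.
Since V_DS = 2.5 V ≥ V_ov = 1.01 V, the device is in saturation.
I_D = ½ k_n V_ov² = 0.5 × 4.6 × 1.01² = 2.35 mA.

Saturation; I_D = 2.35 mA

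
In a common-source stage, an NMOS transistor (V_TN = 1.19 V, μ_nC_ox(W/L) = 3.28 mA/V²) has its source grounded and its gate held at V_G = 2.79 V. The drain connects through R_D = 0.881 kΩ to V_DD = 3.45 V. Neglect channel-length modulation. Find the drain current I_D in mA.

I_D = 3.05 mA

V_GS = V_G = 2.79 V, so V_ov = 2.79 − 1.19 = 1.6 V.
Assume saturation: I_D = ½ k_n V_ov² = 0.5 × 3.28 × 1.6² = 4.2 mA, giving V_DS = V_DD − I_D R_D = 3.45 − 4.2 × 0.881 = -0.249 V.
But -0.249 V < V_ov = 1.6 V, so the device is actually in triode.
In triode I_D = k_n[V_ov V_DS − ½ V_DS²] and I_D = (V_DD − V_DS)/R_D. Equating: 1.44 V_DS² − 5.623 V_DS + 3.45 = 0, giving V_DS = 0.763 V (the root below V_ov).
I_D = (3.45 − 0.763) / 0.881 = 3.05 mA.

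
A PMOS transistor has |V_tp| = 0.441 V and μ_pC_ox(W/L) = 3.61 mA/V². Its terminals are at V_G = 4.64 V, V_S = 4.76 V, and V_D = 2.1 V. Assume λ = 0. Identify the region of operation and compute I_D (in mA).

Cutoff; I_D = 0 mA

V_SG = V_S − V_G = 4.76 − 4.64 = 0.12 V; V_SD = V_S − V_D = 4.76 − 2.1 = 2.66 V.
V_SG = 0.12 V < |V_tp| = 0.441 V, so the transistor is in cutoff.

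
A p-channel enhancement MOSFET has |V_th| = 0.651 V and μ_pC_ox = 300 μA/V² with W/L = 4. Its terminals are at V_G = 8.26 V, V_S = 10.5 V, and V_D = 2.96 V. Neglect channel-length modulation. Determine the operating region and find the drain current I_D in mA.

Saturation; I_D = 1.51 mA

V_SG = V_S − V_G = 10.5 − 8.26 = 2.24 V; V_SD = V_S − V_D = 10.5 − 2.96 = 7.54 V.
k_p = μ_pC_ox · (W/L) = 1.2 mA/V².
V_ov = V_SG − |V_th| = 2.24 − 0.651 = 1.59 V.
Since V_SD = 7.54 V ≥ V_ov = 1.59 V, the device is in saturation.
I_D = ½ k_p V_ov² = 0.5 × 1.2 × 1.59² = 1.51 mA.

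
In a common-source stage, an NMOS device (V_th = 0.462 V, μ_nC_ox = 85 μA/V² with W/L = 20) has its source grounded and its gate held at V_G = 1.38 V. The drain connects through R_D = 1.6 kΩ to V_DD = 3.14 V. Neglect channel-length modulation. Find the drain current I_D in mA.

I_D = 0.716 mA

V_GS = V_G = 1.38 V, so V_ov = 1.38 − 0.462 = 0.918 V.
k_n = μ_nC_ox · (W/L) = 1.7 mA/V².
Assume saturation: I_D = ½ k_n V_ov² = 0.5 × 1.7 × 0.918² = 0.716 mA, giving V_DS = V_DD − I_D R_D = 3.14 − 0.716 × 1.6 = 1.99 V.
V_DS = 1.99 V ≥ V_ov = 0.918 V, confirming saturation.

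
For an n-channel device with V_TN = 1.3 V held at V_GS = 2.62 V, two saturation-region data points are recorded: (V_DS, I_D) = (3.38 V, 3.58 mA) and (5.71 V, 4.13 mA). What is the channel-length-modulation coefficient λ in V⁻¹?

With V_GS fixed, I_D ∝ (1 + λ V_DS) in saturation, so I_D2/I_D1 = (1 + λ V_DS2)/(1 + λ V_DS1).
4.13/3.58 = 1.154 = (1 + 5.71 λ)/(1 + 3.38 λ).
Solving: λ (I_D1 V_DS2 − I_D2 V_DS1) = I_D2 − I_D1, so λ = (4.13 − 3.58) / (3.58 × 5.71 − 4.13 × 3.38) = 0.55 / 6.48 = 0.0848 V⁻¹.

λ = 0.0848 V⁻¹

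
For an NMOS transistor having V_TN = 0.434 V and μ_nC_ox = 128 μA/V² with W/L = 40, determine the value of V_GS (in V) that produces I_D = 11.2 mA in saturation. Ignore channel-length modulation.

V_GS = 2.53 V

k_n = μ_nC_ox · (W/L) = 5.12 mA/V².
In saturation I_D = ½ k_n (V_GS − V_TN)², so V_GS − V_TN = √(2 I_D / k_n) = √(2 × 11.2 / 5.12) = 2.09 V.
V_GS = 0.434 + 2.09 = 2.53 V.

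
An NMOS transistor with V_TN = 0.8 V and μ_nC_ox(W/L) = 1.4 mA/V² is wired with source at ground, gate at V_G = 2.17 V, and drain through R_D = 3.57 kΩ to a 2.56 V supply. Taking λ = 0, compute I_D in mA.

V_GS = V_G = 2.17 V, so V_ov = 2.17 − 0.8 = 1.37 V.
Assume saturation: I_D = ½ k_n V_ov² = 0.5 × 1.4 × 1.37² = 1.31 mA, giving V_DS = V_DD − I_D R_D = 2.56 − 1.31 × 3.57 = -2.13 V.
But -2.13 V < V_ov = 1.37 V, so the device is actually in triode.
In triode I_D = k_n[V_ov V_DS − ½ V_DS²] and I_D = (V_DD − V_DS)/R_D. Equating: 2.5 V_DS² − 7.847 V_DS + 2.56 = 0, giving V_DS = 0.37 V (the root below V_ov).
I_D = (2.56 − 0.37) / 3.57 = 0.614 mA.

I_D = 0.614 mA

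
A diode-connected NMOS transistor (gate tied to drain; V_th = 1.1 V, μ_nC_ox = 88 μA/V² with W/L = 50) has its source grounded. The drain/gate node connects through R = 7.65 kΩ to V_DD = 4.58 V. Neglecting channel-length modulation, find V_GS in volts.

With gate tied to drain, V_GS = V_DS ≥ V_GS − V_th, so the device is in saturation.
k_n = μ_nC_ox · (W/L) = 4.4 mA/V².
KCL at the drain: ½ k_n (V_GS − V_th)² = (V_DD − V_GS)/R.
Let x = V_GS − 1.1. Then 16.8 x² + x − 3.48 = 0, giving x = 0.426 V (positive root), so V_GS = 1.53 V.
I_D = (V_DD − V_GS)/R = (4.58 − 1.53) / 7.65 = 0.399 mA.

V_GS = 1.53 V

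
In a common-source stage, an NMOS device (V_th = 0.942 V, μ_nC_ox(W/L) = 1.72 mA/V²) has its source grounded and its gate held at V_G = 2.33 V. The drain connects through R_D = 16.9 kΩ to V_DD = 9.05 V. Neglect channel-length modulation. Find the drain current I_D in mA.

V_GS = V_G = 2.33 V, so V_ov = 2.33 − 0.942 = 1.39 V.
Assume saturation: I_D = ½ k_n V_ov² = 0.5 × 1.72 × 1.39² = 1.66 mA, giving V_DS = V_DD − I_D R_D = 9.05 − 1.66 × 16.9 = -19 V.
But -19 V < V_ov = 1.39 V, so the device is actually in triode.
In triode I_D = k_n[V_ov V_DS − ½ V_DS²] and I_D = (V_DD − V_DS)/R_D. Equating: 14.5 V_DS² − 41.35 V_DS + 9.05 = 0, giving V_DS = 0.239 V (the root below V_ov).
I_D = (9.05 − 0.239) / 16.9 = 0.521 mA.

I_D = 0.521 mA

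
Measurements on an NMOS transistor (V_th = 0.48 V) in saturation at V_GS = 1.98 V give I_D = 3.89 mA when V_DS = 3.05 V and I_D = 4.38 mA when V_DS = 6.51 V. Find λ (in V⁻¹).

With V_GS fixed, I_D ∝ (1 + λ V_DS) in saturation, so I_D2/I_D1 = (1 + λ V_DS2)/(1 + λ V_DS1).
4.38/3.89 = 1.126 = (1 + 6.51 λ)/(1 + 3.05 λ).
Solving: λ (I_D1 V_DS2 − I_D2 V_DS1) = I_D2 − I_D1, so λ = (4.38 − 3.89) / (3.89 × 6.51 − 4.38 × 3.05) = 0.49 / 12 = 0.041 V⁻¹.

λ = 0.0410 V⁻¹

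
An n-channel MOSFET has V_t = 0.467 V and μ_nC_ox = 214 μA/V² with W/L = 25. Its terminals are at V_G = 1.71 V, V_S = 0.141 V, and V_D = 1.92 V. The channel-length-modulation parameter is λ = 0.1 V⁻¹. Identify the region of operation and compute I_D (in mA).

Saturation; I_D = 3.83 mA

V_GS = V_G − V_S = 1.71 − 0.141 = 1.57 V; V_DS = V_D − V_S = 1.92 − 0.141 = 1.78 V.
k_n = μ_nC_ox · (W/L) = 5.35 mA/V².
V_ov = V_GS − V_t = 1.57 − 0.467 = 1.1 V.
Since V_DS = 1.78 V ≥ V_ov = 1.1 V, the device is in saturation.
I_D = ½ k_n V_ov² (1 + λ V_DS) = 0.5 × 5.35 × 1.1² × (1 + 0.1 × 1.78) = 3.83 mA.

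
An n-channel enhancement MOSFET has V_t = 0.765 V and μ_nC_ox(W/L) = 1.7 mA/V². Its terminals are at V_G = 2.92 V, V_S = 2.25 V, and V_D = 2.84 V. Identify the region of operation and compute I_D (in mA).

Cutoff; I_D = 0 mA

V_GS = V_G − V_S = 2.92 − 2.25 = 0.67 V; V_DS = V_D − V_S = 2.84 − 2.25 = 0.59 V.
V_GS = 0.67 V < V_t = 0.765 V, so the transistor is in cutoff.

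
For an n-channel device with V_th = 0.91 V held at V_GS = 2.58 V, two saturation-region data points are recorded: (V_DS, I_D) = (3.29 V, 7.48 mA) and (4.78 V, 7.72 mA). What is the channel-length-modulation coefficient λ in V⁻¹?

λ = 0.0232 V⁻¹

With V_GS fixed, I_D ∝ (1 + λ V_DS) in saturation, so I_D2/I_D1 = (1 + λ V_DS2)/(1 + λ V_DS1).
7.72/7.48 = 1.032 = (1 + 4.78 λ)/(1 + 3.29 λ).
Solving: λ (I_D1 V_DS2 − I_D2 V_DS1) = I_D2 − I_D1, so λ = (7.72 − 7.48) / (7.48 × 4.78 − 7.72 × 3.29) = 0.24 / 10.4 = 0.0232 V⁻¹.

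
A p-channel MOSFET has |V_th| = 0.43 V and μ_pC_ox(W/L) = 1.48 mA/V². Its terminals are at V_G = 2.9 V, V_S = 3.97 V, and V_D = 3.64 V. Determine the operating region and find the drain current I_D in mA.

V_SG = V_S − V_G = 3.97 − 2.9 = 1.07 V; V_SD = V_S − V_D = 3.97 − 3.64 = 0.33 V.
V_ov = V_SG − |V_th| = 1.07 − 0.43 = 0.64 V.
Since V_SD = 0.33 V < V_ov = 0.64 V, the device is in the triode region.
I_D = k_p [V_ov · V_SD − ½ V_SD²] = 1.48 × [0.64 × 0.33 − 0.5 × 0.33²] = 0.232 mA.

Triode; I_D = 0.232 mA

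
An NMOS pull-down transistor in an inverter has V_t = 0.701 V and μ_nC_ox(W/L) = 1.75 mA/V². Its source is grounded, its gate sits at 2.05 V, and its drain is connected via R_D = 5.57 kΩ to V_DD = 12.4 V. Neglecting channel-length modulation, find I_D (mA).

V_GS = V_G = 2.05 V, so V_ov = 2.05 − 0.701 = 1.35 V.
Assume saturation: I_D = ½ k_n V_ov² = 0.5 × 1.75 × 1.35² = 1.59 mA, giving V_DS = V_DD − I_D R_D = 12.4 − 1.59 × 5.57 = 3.53 V.
V_DS = 3.53 V ≥ V_ov = 1.35 V, confirming saturation.

I_D = 1.59 mA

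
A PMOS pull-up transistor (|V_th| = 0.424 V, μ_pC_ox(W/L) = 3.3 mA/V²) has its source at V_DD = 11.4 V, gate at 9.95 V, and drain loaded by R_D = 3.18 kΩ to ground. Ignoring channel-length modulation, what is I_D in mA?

V_SG = V_DD − V_G = 11.4 − 9.95 = 1.45 V, so V_ov = 1.45 − 0.424 = 1.03 V.
Assume saturation: I_D = ½ k_p V_ov² = 0.5 × 3.3 × 1.03² = 1.74 mA, giving V_SD = V_DD − I_D R_D = 11.4 − 1.74 × 3.18 = 5.88 V.
V_SD = 5.88 V ≥ V_ov = 1.03 V, confirming saturation.

I_D = 1.74 mA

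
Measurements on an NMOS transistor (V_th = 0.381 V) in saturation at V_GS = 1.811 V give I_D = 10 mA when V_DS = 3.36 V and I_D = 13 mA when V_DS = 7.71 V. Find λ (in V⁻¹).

With V_GS fixed, I_D ∝ (1 + λ V_DS) in saturation, so I_D2/I_D1 = (1 + λ V_DS2)/(1 + λ V_DS1).
13/10 = 1.3 = (1 + 7.71 λ)/(1 + 3.36 λ).
Solving: λ (I_D1 V_DS2 − I_D2 V_DS1) = I_D2 − I_D1, so λ = (13 − 10) / (10 × 7.71 − 13 × 3.36) = 3 / 33.4 = 0.0898 V⁻¹.

λ = 0.0898 V⁻¹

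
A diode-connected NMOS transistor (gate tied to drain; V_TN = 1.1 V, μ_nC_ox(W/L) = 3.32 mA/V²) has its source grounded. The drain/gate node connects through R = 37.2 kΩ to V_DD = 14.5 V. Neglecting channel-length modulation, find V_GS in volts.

V_GS = 1.56 V

With gate tied to drain, V_GS = V_DS ≥ V_GS − V_TN, so the device is in saturation.
KCL at the drain: ½ k_n (V_GS − V_TN)² = (V_DD − V_GS)/R.
Let x = V_GS − 1.1. Then 61.8 x² + x − 13.4 = 0, giving x = 0.458 V (positive root), so V_GS = 1.56 V.
I_D = (V_DD − V_GS)/R = (14.5 − 1.56) / 37.2 = 0.348 mA.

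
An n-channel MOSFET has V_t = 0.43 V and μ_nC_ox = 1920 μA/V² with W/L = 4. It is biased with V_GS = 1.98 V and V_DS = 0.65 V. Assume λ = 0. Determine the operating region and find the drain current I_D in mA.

k_n = μ_nC_ox · (W/L) = 7.68 mA/V².
V_ov = V_GS − V_t = 1.98 − 0.43 = 1.55 V.
Since V_DS = 0.65 V < V_ov = 1.55 V, the device is in the triode region.
I_D = k_n [V_ov · V_DS − ½ V_DS²] = 7.68 × [1.55 × 0.65 − 0.5 × 0.65²] = 6.12 mA.

Triode; I_D = 6.12 mA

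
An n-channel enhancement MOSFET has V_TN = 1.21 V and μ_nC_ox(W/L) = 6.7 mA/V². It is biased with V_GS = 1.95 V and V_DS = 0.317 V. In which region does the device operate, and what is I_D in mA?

Triode; I_D = 1.24 mA

V_ov = V_GS − V_TN = 1.95 − 1.21 = 0.74 V.
Since V_DS = 0.317 V < V_ov = 0.74 V, the device is in the triode region.
I_D = k_n [V_ov · V_DS − ½ V_DS²] = 6.7 × [0.74 × 0.317 − 0.5 × 0.317²] = 1.24 mA.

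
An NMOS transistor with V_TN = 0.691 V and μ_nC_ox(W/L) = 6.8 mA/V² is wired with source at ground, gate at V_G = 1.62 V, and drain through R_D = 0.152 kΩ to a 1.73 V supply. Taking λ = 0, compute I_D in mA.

V_GS = V_G = 1.62 V, so V_ov = 1.62 − 0.691 = 0.929 V.
Assume saturation: I_D = ½ k_n V_ov² = 0.5 × 6.8 × 0.929² = 2.93 mA, giving V_DS = V_DD − I_D R_D = 1.73 − 2.93 × 0.152 = 1.28 V.
V_DS = 1.28 V ≥ V_ov = 0.929 V, confirming saturation.

I_D = 2.93 mA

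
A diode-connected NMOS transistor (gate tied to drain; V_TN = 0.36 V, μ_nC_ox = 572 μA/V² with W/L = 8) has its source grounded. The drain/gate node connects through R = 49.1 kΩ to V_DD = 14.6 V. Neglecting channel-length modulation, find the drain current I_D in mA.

With gate tied to drain, V_GS = V_DS ≥ V_GS − V_TN, so the device is in saturation.
k_n = μ_nC_ox · (W/L) = 4.576 mA/V².
KCL at the drain: ½ k_n (V_GS − V_TN)² = (V_DD − V_GS)/R.
Let x = V_GS − 0.36. Then 112 x² + x − 14.24 = 0, giving x = 0.352 V (positive root), so V_GS = 0.712 V.
I_D = (V_DD − V_GS)/R = (14.6 − 0.712) / 49.1 = 0.283 mA.

I_D = 0.283 mA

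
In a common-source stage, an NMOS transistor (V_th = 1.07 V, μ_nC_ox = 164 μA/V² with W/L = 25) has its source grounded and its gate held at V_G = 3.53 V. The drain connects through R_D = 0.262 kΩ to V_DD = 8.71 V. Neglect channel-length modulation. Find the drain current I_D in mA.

I_D = 12.4 mA

V_GS = V_G = 3.53 V, so V_ov = 3.53 − 1.07 = 2.46 V.
k_n = μ_nC_ox · (W/L) = 4.1 mA/V².
Assume saturation: I_D = ½ k_n V_ov² = 0.5 × 4.1 × 2.46² = 12.4 mA, giving V_DS = V_DD − I_D R_D = 8.71 − 12.4 × 0.262 = 5.46 V.
V_DS = 5.46 V ≥ V_ov = 2.46 V, confirming saturation.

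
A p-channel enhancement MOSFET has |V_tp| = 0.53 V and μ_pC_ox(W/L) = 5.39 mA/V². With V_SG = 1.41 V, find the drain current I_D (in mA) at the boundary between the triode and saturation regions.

At the boundary V_SD = V_ov = V_SG − |V_tp| = 1.41 − 0.53 = 0.88 V.
I_D = ½ k_p V_ov² = 0.5 × 5.39 × 0.88² = 2.09 mA.

I_D = 2.09 mA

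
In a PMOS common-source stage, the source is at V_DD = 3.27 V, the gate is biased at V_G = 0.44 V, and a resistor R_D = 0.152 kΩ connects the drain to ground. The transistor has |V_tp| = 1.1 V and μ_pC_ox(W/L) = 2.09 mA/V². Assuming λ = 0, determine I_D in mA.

V_SG = V_DD − V_G = 3.27 − 0.44 = 2.83 V, so V_ov = 2.83 − 1.1 = 1.73 V.
Assume saturation: I_D = ½ k_p V_ov² = 0.5 × 2.09 × 1.73² = 3.13 mA, giving V_SD = V_DD − I_D R_D = 3.27 − 3.13 × 0.152 = 2.79 V.
V_SD = 2.79 V ≥ V_ov = 1.73 V, confirming saturation.

I_D = 3.13 mA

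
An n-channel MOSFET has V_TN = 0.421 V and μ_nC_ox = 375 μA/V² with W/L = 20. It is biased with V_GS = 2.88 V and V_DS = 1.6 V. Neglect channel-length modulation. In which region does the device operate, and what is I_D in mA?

Triode; I_D = 19.9 mA

k_n = μ_nC_ox · (W/L) = 7.5 mA/V².
V_ov = V_GS − V_TN = 2.88 − 0.421 = 2.46 V.
Since V_DS = 1.6 V < V_ov = 2.46 V, the device is in the triode region.
I_D = k_n [V_ov · V_DS − ½ V_DS²] = 7.5 × [2.46 × 1.6 − 0.5 × 1.6²] = 19.9 mA.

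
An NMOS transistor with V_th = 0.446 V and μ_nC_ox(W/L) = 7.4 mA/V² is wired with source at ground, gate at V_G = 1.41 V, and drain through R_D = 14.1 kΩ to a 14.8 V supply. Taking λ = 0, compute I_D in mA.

V_GS = V_G = 1.41 V, so V_ov = 1.41 − 0.446 = 0.964 V.
Assume saturation: I_D = ½ k_n V_ov² = 0.5 × 7.4 × 0.964² = 3.44 mA, giving V_DS = V_DD − I_D R_D = 14.8 − 3.44 × 14.1 = -33.7 V.
But -33.7 V < V_ov = 0.964 V, so the device is actually in triode.
In triode I_D = k_n[V_ov V_DS − ½ V_DS²] and I_D = (V_DD − V_DS)/R_D. Equating: 52.2 V_DS² − 101.6 V_DS + 14.8 = 0, giving V_DS = 0.159 V (the root below V_ov).
I_D = (14.8 − 0.159) / 14.1 = 1.04 mA.

I_D = 1.04 mA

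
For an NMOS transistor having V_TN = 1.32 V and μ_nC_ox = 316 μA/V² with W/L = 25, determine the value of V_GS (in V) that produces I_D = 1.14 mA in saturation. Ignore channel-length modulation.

k_n = μ_nC_ox · (W/L) = 7.9 mA/V².
In saturation I_D = ½ k_n (V_GS − V_TN)², so V_GS − V_TN = √(2 I_D / k_n) = √(2 × 1.14 / 7.9) = 0.537 V.
V_GS = 1.32 + 0.537 = 1.86 V.

V_GS = 1.86 V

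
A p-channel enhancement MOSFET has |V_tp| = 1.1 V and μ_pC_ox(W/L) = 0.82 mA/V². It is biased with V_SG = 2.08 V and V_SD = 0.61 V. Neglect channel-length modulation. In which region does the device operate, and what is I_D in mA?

Triode; I_D = 0.338 mA

V_ov = V_SG − |V_tp| = 2.08 − 1.1 = 0.98 V.
Since V_SD = 0.61 V < V_ov = 0.98 V, the device is in the triode region.
I_D = k_p [V_ov · V_SD − ½ V_SD²] = 0.82 × [0.98 × 0.61 − 0.5 × 0.61²] = 0.338 mA.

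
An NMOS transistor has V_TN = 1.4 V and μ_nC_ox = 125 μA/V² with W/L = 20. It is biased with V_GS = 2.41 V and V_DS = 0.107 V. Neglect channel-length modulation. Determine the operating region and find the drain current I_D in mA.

k_n = μ_nC_ox · (W/L) = 2.5 mA/V².
V_ov = V_GS − V_TN = 2.41 − 1.4 = 1.01 V.
Since V_DS = 0.107 V < V_ov = 1.01 V, the device is in the triode region.
I_D = k_n [V_ov · V_DS − ½ V_DS²] = 2.5 × [1.01 × 0.107 − 0.5 × 0.107²] = 0.256 mA.

Triode; I_D = 0.256 mA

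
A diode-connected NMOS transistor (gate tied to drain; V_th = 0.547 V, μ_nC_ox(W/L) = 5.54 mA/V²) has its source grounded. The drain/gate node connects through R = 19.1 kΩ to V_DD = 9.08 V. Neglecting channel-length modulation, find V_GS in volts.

With gate tied to drain, V_GS = V_DS ≥ V_GS − V_th, so the device is in saturation.
KCL at the drain: ½ k_n (V_GS − V_th)² = (V_DD − V_GS)/R.
Let x = V_GS − 0.547. Then 52.9 x² + x − 8.533 = 0, giving x = 0.392 V (positive root), so V_GS = 0.939 V.
I_D = (V_DD − V_GS)/R = (9.08 − 0.939) / 19.1 = 0.426 mA.

V_GS = 0.939 V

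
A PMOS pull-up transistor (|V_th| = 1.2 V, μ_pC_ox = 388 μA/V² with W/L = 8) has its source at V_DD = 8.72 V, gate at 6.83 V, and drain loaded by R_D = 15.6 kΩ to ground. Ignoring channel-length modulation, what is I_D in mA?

I_D = 0.538 mA

V_SG = V_DD − V_G = 8.72 − 6.83 = 1.89 V, so V_ov = 1.89 − 1.2 = 0.69 V.
k_p = μ_pC_ox · (W/L) = 3.104 mA/V².
Assume saturation: I_D = ½ k_p V_ov² = 0.5 × 3.104 × 0.69² = 0.739 mA, giving V_SD = V_DD − I_D R_D = 8.72 − 0.739 × 15.6 = -2.81 V.
But -2.81 V < V_ov = 0.69 V, so the device is actually in triode.
In triode I_D = k_p[V_ov V_SD − ½ V_SD²] and I_D = (V_DD − V_SD)/R_D. Equating: 24.2 V_SD² − 34.41 V_SD + 8.72 = 0, giving V_SD = 0.33 V (the root below V_ov).
I_D = (8.72 − 0.33) / 15.6 = 0.538 mA.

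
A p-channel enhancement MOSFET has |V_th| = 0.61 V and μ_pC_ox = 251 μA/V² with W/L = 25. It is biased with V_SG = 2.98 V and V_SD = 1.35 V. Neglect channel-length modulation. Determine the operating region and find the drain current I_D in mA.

k_p = μ_pC_ox · (W/L) = 6.275 mA/V².
V_ov = V_SG − |V_th| = 2.98 − 0.61 = 2.37 V.
Since V_SD = 1.35 V < V_ov = 2.37 V, the device is in the triode region.
I_D = k_p [V_ov · V_SD − ½ V_SD²] = 6.275 × [2.37 × 1.35 − 0.5 × 1.35²] = 14.4 mA.

Triode; I_D = 14.4 mA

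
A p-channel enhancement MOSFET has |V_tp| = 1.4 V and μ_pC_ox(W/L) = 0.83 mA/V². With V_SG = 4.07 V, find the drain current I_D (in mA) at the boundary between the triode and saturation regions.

At the boundary V_SD = V_ov = V_SG − |V_tp| = 4.07 − 1.4 = 2.67 V.
I_D = ½ k_p V_ov² = 0.5 × 0.83 × 2.67² = 2.96 mA.

I_D = 2.96 mA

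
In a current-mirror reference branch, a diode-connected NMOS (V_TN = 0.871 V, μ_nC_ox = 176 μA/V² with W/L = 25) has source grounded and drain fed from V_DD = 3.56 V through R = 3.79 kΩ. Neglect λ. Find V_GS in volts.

With gate tied to drain, V_GS = V_DS ≥ V_GS − V_TN, so the device is in saturation.
k_n = μ_nC_ox · (W/L) = 4.4 mA/V².
KCL at the drain: ½ k_n (V_GS − V_TN)² = (V_DD − V_GS)/R.
Let x = V_GS − 0.871. Then 8.34 x² + x − 2.689 = 0, giving x = 0.511 V (positive root), so V_GS = 1.38 V.
I_D = (V_DD − V_GS)/R = (3.56 − 1.38) / 3.79 = 0.575 mA.

V_GS = 1.38 V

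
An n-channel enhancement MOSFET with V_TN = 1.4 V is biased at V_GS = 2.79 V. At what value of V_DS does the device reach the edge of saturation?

The boundary between triode and saturation is V_DS = V_GS − V_TN = V_ov.
V_ov = 2.79 − 1.4 = 1.39 V.

V_DS,sat = 1.39 V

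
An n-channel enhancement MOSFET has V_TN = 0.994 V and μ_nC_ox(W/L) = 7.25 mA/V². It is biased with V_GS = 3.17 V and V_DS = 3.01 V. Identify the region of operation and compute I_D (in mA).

Saturation; I_D = 17.2 mA

V_ov = V_GS − V_TN = 3.17 − 0.994 = 2.18 V.
Since V_DS = 3.01 V ≥ V_ov = 2.18 V, the device is in saturation.
I_D = ½ k_n V_ov² = 0.5 × 7.25 × 2.18² = 17.2 mA.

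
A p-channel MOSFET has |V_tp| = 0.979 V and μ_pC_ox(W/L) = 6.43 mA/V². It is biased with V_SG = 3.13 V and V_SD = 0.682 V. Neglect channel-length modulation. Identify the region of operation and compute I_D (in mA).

V_ov = V_SG − |V_tp| = 3.13 − 0.979 = 2.15 V.
Since V_SD = 0.682 V < V_ov = 2.15 V, the device is in the triode region.
I_D = k_p [V_ov · V_SD − ½ V_SD²] = 6.43 × [2.15 × 0.682 − 0.5 × 0.682²] = 7.94 mA.

Triode; I_D = 7.94 mA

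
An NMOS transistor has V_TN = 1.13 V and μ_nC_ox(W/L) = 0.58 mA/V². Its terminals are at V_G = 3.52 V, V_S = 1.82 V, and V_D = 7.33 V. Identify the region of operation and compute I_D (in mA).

V_GS = V_G − V_S = 3.52 − 1.82 = 1.7 V; V_DS = V_D − V_S = 7.33 − 1.82 = 5.51 V.
V_ov = V_GS − V_TN = 1.7 − 1.13 = 0.57 V.
Since V_DS = 5.51 V ≥ V_ov = 0.57 V, the device is in saturation.
I_D = ½ k_n V_ov² = 0.5 × 0.58 × 0.57² = 0.0942 mA.

Saturation; I_D = 0.0942 mA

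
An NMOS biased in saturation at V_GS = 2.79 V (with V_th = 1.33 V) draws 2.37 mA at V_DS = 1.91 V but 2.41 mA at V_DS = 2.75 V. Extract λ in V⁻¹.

λ = 0.0209 V⁻¹

With V_GS fixed, I_D ∝ (1 + λ V_DS) in saturation, so I_D2/I_D1 = (1 + λ V_DS2)/(1 + λ V_DS1).
2.41/2.37 = 1.017 = (1 + 2.75 λ)/(1 + 1.91 λ).
Solving: λ (I_D1 V_DS2 − I_D2 V_DS1) = I_D2 − I_D1, so λ = (2.41 − 2.37) / (2.37 × 2.75 − 2.41 × 1.91) = 0.04 / 1.91 = 0.0209 V⁻¹.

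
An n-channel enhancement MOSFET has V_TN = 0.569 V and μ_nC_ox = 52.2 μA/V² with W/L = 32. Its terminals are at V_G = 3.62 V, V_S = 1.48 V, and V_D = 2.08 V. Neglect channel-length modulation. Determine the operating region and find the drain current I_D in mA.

Triode; I_D = 1.27 mA

V_GS = V_G − V_S = 3.62 − 1.48 = 2.14 V; V_DS = V_D − V_S = 2.08 − 1.48 = 0.6 V.
k_n = μ_nC_ox · (W/L) = 1.67 mA/V².
V_ov = V_GS − V_TN = 2.14 − 0.569 = 1.57 V.
Since V_DS = 0.6 V < V_ov = 1.57 V, the device is in the triode region.
I_D = k_n [V_ov · V_DS − ½ V_DS²] = 1.67 × [1.57 × 0.6 − 0.5 × 0.6²] = 1.27 mA.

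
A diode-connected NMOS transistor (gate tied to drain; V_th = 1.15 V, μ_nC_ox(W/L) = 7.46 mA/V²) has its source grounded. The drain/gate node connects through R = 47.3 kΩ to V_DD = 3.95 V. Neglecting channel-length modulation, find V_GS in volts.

With gate tied to drain, V_GS = V_DS ≥ V_GS − V_th, so the device is in saturation.
KCL at the drain: ½ k_n (V_GS − V_th)² = (V_DD − V_GS)/R.
Let x = V_GS − 1.15. Then 176 x² + x − 2.8 = 0, giving x = 0.123 V (positive root), so V_GS = 1.27 V.
I_D = (V_DD − V_GS)/R = (3.95 − 1.27) / 47.3 = 0.0566 mA.

V_GS = 1.27 V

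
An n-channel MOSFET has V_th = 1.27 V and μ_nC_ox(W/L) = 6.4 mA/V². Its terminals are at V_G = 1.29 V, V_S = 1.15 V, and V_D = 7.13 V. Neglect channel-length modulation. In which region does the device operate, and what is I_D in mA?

Cutoff; I_D = 0 mA

V_GS = V_G − V_S = 1.29 − 1.15 = 0.14 V; V_DS = V_D − V_S = 7.13 − 1.15 = 5.98 V.
V_GS = 0.14 V < V_th = 1.27 V, so the transistor is in cutoff.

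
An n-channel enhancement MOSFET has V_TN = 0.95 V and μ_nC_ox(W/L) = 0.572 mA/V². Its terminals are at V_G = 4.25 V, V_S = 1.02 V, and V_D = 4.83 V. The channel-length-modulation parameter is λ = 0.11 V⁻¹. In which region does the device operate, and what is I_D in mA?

Saturation; I_D = 2.11 mA

V_GS = V_G − V_S = 4.25 − 1.02 = 3.23 V; V_DS = V_D − V_S = 4.83 − 1.02 = 3.81 V.
V_ov = V_GS − V_TN = 3.23 − 0.95 = 2.28 V.
Since V_DS = 3.81 V ≥ V_ov = 2.28 V, the device is in saturation.
I_D = ½ k_n V_ov² (1 + λ V_DS) = 0.5 × 0.572 × 2.28² × (1 + 0.11 × 3.81) = 2.11 mA.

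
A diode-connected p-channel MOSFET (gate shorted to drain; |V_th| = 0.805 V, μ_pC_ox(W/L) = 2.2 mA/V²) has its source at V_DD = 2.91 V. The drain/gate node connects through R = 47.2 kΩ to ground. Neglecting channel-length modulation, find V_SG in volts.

V_SG = 0.997 V

With gate tied to drain, V_SG = V_SD ≥ V_SG − |V_th|, so the device is in saturation.
KCL at the drain: ½ k_p (V_SG − |V_th|)² = (V_DD − V_SG)/R.
Let x = V_SG − 0.805. Then 51.9 x² + x − 2.105 = 0, giving x = 0.192 V (positive root), so V_SG = 0.997 V.
I_D = (V_DD − V_SG)/R = (2.91 − 0.997) / 47.2 = 0.0405 mA.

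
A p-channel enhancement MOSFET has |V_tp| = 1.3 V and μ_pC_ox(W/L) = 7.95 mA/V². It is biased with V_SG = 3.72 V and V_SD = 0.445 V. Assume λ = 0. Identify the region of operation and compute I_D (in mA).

Triode; I_D = 7.77 mA

V_ov = V_SG − |V_tp| = 3.72 − 1.3 = 2.42 V.
Since V_SD = 0.445 V < V_ov = 2.42 V, the device is in the triode region.
I_D = k_p [V_ov · V_SD − ½ V_SD²] = 7.95 × [2.42 × 0.445 − 0.5 × 0.445²] = 7.77 mA.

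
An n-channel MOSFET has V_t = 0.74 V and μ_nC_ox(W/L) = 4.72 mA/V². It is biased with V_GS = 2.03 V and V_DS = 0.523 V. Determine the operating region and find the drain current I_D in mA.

V_ov = V_GS − V_t = 2.03 − 0.74 = 1.29 V.
Since V_DS = 0.523 V < V_ov = 1.29 V, the device is in the triode region.
I_D = k_n [V_ov · V_DS − ½ V_DS²] = 4.72 × [1.29 × 0.523 − 0.5 × 0.523²] = 2.54 mA.

Triode; I_D = 2.54 mA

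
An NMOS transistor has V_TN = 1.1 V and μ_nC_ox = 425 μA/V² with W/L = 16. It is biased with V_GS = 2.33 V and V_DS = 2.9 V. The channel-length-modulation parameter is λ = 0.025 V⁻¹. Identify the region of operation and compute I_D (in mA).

k_n = μ_nC_ox · (W/L) = 6.8 mA/V².
V_ov = V_GS − V_TN = 2.33 − 1.1 = 1.23 V.
Since V_DS = 2.9 V ≥ V_ov = 1.23 V, the device is in saturation.
I_D = ½ k_n V_ov² (1 + λ V_DS) = 0.5 × 6.8 × 1.23² × (1 + 0.025 × 2.9) = 5.52 mA.

Saturation; I_D = 5.52 mA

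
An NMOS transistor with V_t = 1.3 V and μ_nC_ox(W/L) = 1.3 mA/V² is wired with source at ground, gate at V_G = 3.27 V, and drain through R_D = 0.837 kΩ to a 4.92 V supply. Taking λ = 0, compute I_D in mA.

I_D = 2.52 mA

V_GS = V_G = 3.27 V, so V_ov = 3.27 − 1.3 = 1.97 V.
Assume saturation: I_D = ½ k_n V_ov² = 0.5 × 1.3 × 1.97² = 2.52 mA, giving V_DS = V_DD − I_D R_D = 4.92 − 2.52 × 0.837 = 2.81 V.
V_DS = 2.81 V ≥ V_ov = 1.97 V, confirming saturation.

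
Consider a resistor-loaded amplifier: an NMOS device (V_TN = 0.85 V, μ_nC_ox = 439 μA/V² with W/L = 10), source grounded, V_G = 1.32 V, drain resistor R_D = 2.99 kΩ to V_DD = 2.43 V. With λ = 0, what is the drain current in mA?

I_D = 0.485 mA

V_GS = V_G = 1.32 V, so V_ov = 1.32 − 0.85 = 0.47 V.
k_n = μ_nC_ox · (W/L) = 4.39 mA/V².
Assume saturation: I_D = ½ k_n V_ov² = 0.5 × 4.39 × 0.47² = 0.485 mA, giving V_DS = V_DD − I_D R_D = 2.43 − 0.485 × 2.99 = 0.98 V.
V_DS = 0.98 V ≥ V_ov = 0.47 V, confirming saturation.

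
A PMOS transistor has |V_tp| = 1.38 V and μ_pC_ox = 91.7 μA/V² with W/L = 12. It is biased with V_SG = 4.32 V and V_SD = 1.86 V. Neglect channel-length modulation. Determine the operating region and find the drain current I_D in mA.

Triode; I_D = 4.11 mA

k_p = μ_pC_ox · (W/L) = 1.1 mA/V².
V_ov = V_SG − |V_tp| = 4.32 − 1.38 = 2.94 V.
Since V_SD = 1.86 V < V_ov = 2.94 V, the device is in the triode region.
I_D = k_p [V_ov · V_SD − ½ V_SD²] = 1.1 × [2.94 × 1.86 − 0.5 × 1.86²] = 4.11 mA.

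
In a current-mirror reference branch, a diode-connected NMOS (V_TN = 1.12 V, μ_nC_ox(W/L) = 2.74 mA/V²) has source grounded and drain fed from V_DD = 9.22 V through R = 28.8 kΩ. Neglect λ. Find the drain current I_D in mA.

I_D = 0.266 mA

With gate tied to drain, V_GS = V_DS ≥ V_GS − V_TN, so the device is in saturation.
KCL at the drain: ½ k_n (V_GS − V_TN)² = (V_DD − V_GS)/R.
Let x = V_GS − 1.12. Then 39.5 x² + x − 8.1 = 0, giving x = 0.441 V (positive root), so V_GS = 1.56 V.
I_D = (V_DD − V_GS)/R = (9.22 − 1.56) / 28.8 = 0.266 mA.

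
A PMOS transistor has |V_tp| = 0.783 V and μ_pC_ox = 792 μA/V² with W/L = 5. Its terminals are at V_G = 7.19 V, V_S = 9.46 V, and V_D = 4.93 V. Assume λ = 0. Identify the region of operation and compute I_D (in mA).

Saturation; I_D = 4.38 mA

V_SG = V_S − V_G = 9.46 − 7.19 = 2.27 V; V_SD = V_S − V_D = 9.46 − 4.93 = 4.53 V.
k_p = μ_pC_ox · (W/L) = 3.96 mA/V².
V_ov = V_SG − |V_tp| = 2.27 − 0.783 = 1.49 V.
Since V_SD = 4.53 V ≥ V_ov = 1.49 V, the device is in saturation.
I_D = ½ k_p V_ov² = 0.5 × 3.96 × 1.49² = 4.38 mA.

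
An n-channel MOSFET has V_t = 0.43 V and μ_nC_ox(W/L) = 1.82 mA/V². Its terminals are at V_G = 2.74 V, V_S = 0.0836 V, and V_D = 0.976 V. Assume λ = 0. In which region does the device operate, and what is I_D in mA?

V_GS = V_G − V_S = 2.74 − 0.0836 = 2.66 V; V_DS = V_D − V_S = 0.976 − 0.0836 = 0.892 V.
V_ov = V_GS − V_t = 2.66 − 0.43 = 2.23 V.
Since V_DS = 0.892 V < V_ov = 2.23 V, the device is in the triode region.
I_D = k_n [V_ov · V_DS − ½ V_DS²] = 1.82 × [2.23 × 0.892 − 0.5 × 0.892²] = 2.89 mA.

Triode; I_D = 2.89 mA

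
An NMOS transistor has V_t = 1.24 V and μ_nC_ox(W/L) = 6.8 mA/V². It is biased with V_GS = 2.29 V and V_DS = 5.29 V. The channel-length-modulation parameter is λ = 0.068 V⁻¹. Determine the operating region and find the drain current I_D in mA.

V_ov = V_GS − V_t = 2.29 − 1.24 = 1.05 V.
Since V_DS = 5.29 V ≥ V_ov = 1.05 V, the device is in saturation.
I_D = ½ k_n V_ov² (1 + λ V_DS) = 0.5 × 6.8 × 1.05² × (1 + 0.068 × 5.29) = 5.1 mA.

Saturation; I_D = 5.10 mA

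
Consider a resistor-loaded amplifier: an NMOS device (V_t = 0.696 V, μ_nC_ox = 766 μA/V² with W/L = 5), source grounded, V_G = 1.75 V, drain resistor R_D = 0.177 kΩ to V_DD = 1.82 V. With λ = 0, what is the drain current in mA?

V_GS = V_G = 1.75 V, so V_ov = 1.75 − 0.696 = 1.05 V.
k_n = μ_nC_ox · (W/L) = 3.83 mA/V².
Assume saturation: I_D = ½ k_n V_ov² = 0.5 × 3.83 × 1.05² = 2.13 mA, giving V_DS = V_DD − I_D R_D = 1.82 − 2.13 × 0.177 = 1.44 V.
V_DS = 1.44 V ≥ V_ov = 1.05 V, confirming saturation.

I_D = 2.13 mA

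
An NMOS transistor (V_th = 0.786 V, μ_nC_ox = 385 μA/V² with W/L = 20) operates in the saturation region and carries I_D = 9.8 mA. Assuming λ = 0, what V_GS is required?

V_GS = 2.38 V

k_n = μ_nC_ox · (W/L) = 7.7 mA/V².
In saturation I_D = ½ k_n (V_GS − V_th)², so V_GS − V_th = √(2 I_D / k_n) = √(2 × 9.8 / 7.7) = 1.6 V.
V_GS = 0.786 + 1.6 = 2.38 V.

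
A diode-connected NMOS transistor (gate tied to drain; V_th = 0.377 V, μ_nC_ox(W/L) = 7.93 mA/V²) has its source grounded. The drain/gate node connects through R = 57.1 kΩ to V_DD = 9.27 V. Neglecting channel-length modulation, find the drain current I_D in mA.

I_D = 0.152 mA

With gate tied to drain, V_GS = V_DS ≥ V_GS − V_th, so the device is in saturation.
KCL at the drain: ½ k_n (V_GS − V_th)² = (V_DD − V_GS)/R.
Let x = V_GS − 0.377. Then 226 x² + x − 8.893 = 0, giving x = 0.196 V (positive root), so V_GS = 0.573 V.
I_D = (V_DD − V_GS)/R = (9.27 − 0.573) / 57.1 = 0.152 mA.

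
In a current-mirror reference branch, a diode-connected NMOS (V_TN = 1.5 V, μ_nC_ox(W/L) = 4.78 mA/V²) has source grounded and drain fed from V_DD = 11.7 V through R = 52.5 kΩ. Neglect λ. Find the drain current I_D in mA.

With gate tied to drain, V_GS = V_DS ≥ V_GS − V_TN, so the device is in saturation.
KCL at the drain: ½ k_n (V_GS − V_TN)² = (V_DD − V_GS)/R.
Let x = V_GS − 1.5. Then 125 x² + x − 10.2 = 0, giving x = 0.281 V (positive root), so V_GS = 1.78 V.
I_D = (V_DD − V_GS)/R = (11.7 − 1.78) / 52.5 = 0.189 mA.

I_D = 0.189 mA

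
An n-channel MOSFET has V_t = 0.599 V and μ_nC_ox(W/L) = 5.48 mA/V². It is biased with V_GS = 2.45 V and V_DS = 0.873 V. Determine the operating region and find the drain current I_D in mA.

V_ov = V_GS − V_t = 2.45 − 0.599 = 1.85 V.
Since V_DS = 0.873 V < V_ov = 1.85 V, the device is in the triode region.
I_D = k_n [V_ov · V_DS − ½ V_DS²] = 5.48 × [1.85 × 0.873 − 0.5 × 0.873²] = 6.77 mA.

Triode; I_D = 6.77 mA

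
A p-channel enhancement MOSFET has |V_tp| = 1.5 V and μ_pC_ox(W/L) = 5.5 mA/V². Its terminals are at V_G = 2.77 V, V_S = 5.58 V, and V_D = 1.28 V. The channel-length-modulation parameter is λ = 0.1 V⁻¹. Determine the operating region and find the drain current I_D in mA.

Saturation; I_D = 6.75 mA

V_SG = V_S − V_G = 5.58 − 2.77 = 2.81 V; V_SD = V_S − V_D = 5.58 − 1.28 = 4.3 V.
V_ov = V_SG − |V_tp| = 2.81 − 1.5 = 1.31 V.
Since V_SD = 4.3 V ≥ V_ov = 1.31 V, the device is in saturation.
I_D = ½ k_p V_ov² (1 + λ V_SD) = 0.5 × 5.5 × 1.31² × (1 + 0.1 × 4.3) = 6.75 mA.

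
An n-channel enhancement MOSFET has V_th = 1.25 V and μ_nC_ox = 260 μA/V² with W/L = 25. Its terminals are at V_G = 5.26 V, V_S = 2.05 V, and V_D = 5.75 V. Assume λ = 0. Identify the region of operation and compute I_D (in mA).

V_GS = V_G − V_S = 5.26 − 2.05 = 3.21 V; V_DS = V_D − V_S = 5.75 − 2.05 = 3.7 V.
k_n = μ_nC_ox · (W/L) = 6.5 mA/V².
V_ov = V_GS − V_th = 3.21 − 1.25 = 1.96 V.
Since V_DS = 3.7 V ≥ V_ov = 1.96 V, the device is in saturation.
I_D = ½ k_n V_ov² = 0.5 × 6.5 × 1.96² = 12.5 mA.

Saturation; I_D = 12.5 mA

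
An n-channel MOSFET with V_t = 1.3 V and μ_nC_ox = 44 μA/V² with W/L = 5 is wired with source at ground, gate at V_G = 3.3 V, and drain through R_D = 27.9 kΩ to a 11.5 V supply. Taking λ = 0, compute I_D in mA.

I_D = 0.369 mA

V_GS = V_G = 3.3 V, so V_ov = 3.3 − 1.3 = 2 V.
k_n = μ_nC_ox · (W/L) = 0.22 mA/V².
Assume saturation: I_D = ½ k_n V_ov² = 0.5 × 0.22 × 2² = 0.44 mA, giving V_DS = V_DD − I_D R_D = 11.5 − 0.44 × 27.9 = -0.776 V.
But -0.776 V < V_ov = 2 V, so the device is actually in triode.
In triode I_D = k_n[V_ov V_DS − ½ V_DS²] and I_D = (V_DD − V_DS)/R_D. Equating: 3.07 V_DS² − 13.28 V_DS + 11.5 = 0, giving V_DS = 1.2 V (the root below V_ov).
I_D = (11.5 − 1.2) / 27.9 = 0.369 mA.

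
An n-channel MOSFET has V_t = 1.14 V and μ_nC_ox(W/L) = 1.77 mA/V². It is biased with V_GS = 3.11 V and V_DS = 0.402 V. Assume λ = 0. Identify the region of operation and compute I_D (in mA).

Triode; I_D = 1.26 mA

V_ov = V_GS − V_t = 3.11 − 1.14 = 1.97 V.
Since V_DS = 0.402 V < V_ov = 1.97 V, the device is in the triode region.
I_D = k_n [V_ov · V_DS − ½ V_DS²] = 1.77 × [1.97 × 0.402 − 0.5 × 0.402²] = 1.26 mA.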